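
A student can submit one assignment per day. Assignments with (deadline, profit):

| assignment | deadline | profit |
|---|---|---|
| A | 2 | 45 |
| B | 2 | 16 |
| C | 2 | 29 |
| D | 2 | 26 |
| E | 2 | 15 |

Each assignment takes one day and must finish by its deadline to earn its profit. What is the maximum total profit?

Take jobs in profit order; each goes to the latest open slot no later than its deadline.
By profit: A(d2,45), C(d2,29), D(d2,26), B(d2,16), E(d2,15)
A→slot 2; C→slot 1; D skipped; B skipped; E skipped.
Profit = 29 + 45 = 74

74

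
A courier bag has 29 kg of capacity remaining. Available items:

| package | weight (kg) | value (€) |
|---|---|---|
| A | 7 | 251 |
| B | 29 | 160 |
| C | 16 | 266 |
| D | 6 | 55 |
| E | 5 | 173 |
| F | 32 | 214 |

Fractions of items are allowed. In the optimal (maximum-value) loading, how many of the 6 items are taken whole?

Order: A (251/7=35.86) > E (173/5=34.60) > C (266/16=16.62) > D (55/6=9.17) > F (214/32=6.69) > B (160/29=5.52)
Fill: take A (7 @ 251) → take E (5 @ 173) → take C (16 @ 266) → take 1/6 of D → 9.17; 29/29 used.
3 item(s) taken whole; one partial (take 1/6 of D).

3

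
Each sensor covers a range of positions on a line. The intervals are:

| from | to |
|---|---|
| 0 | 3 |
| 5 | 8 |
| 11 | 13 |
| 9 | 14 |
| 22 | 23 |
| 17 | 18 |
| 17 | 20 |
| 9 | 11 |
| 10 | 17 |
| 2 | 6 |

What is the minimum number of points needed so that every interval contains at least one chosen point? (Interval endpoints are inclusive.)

5

Sorted: [0,3] [2,6] [5,8] [9,11] [11,13] [9,14] [10,17] [17,18] [17,20] [22,23]
{[0,3],[2,6]} hit by 3; {[5,8]} hit by 8; {[9,11],[11,13],[9,14],[10,17]} hit by 11; {[17,18],[17,20]} hit by 18; {[22,23]} hit by 23.
Points: 3, 8, 11, 18, 23 (5 total).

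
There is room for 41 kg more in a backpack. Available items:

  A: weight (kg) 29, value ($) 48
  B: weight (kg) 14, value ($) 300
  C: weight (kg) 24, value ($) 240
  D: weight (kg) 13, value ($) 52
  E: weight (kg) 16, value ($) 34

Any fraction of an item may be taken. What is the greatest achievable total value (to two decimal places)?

Greedy by value/weight ratio, highest first.
Order: B (300/14=21.43) > C (240/24=10.00) > D (52/13=4.00) > E (34/16=2.12) > A (48/29=1.66)
Fill: take B (14 @ 300) → take C (24 @ 240) → take 3/13 of D → 12.00; 41/41 used.
Total value = 552.00

552.00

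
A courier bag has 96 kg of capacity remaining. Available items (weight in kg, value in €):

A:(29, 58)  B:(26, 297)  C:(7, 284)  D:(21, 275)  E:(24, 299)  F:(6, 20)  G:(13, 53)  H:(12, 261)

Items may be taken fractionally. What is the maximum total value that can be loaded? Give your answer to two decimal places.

1440.46

Ratios (sorted): C 40.57, H 21.75, D 13.10, E 12.46, B 11.42, G 4.08, F 3.33, A 2.00
take C (7 @ 284); take H (12 @ 261); take D (21 @ 275); take E (24 @ 299); take B (26 @ 297); take 6/13 of G → 24.46. Capacity used 96/96.
Total value = 1440.46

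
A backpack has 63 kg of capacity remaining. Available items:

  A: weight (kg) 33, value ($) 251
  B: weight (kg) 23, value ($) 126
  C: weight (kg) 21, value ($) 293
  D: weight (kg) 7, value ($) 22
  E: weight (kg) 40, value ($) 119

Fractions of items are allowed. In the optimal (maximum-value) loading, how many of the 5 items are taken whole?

2

Greedy by value/weight ratio, highest first.
Ratios (sorted): C 13.95, A 7.61, B 5.48, D 3.14, E 2.98
take C (21 @ 293); take A (33 @ 251); take 9/23 of B → 49.30. Capacity used 63/63.
2 item(s) taken whole; one partial (take 9/23 of B).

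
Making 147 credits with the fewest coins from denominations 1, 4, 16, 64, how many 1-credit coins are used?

147 − 2×64→19 − 1×16→3 − 3×1→0
Count of 1: 3

3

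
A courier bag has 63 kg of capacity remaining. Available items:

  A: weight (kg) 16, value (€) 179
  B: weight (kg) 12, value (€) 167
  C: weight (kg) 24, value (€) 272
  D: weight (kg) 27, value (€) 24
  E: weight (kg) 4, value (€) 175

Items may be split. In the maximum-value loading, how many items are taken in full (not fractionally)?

4

Order: E (175/4=43.75) > B (167/12=13.92) > C (272/24=11.33) > A (179/16=11.19) > D (24/27=0.89)
Fill: take E (4 @ 175) → take B (12 @ 167) → take C (24 @ 272) → take A (16 @ 179) → take 7/27 of D → 6.22; 63/63 used.
4 item(s) taken whole; one partial (take 7/27 of D).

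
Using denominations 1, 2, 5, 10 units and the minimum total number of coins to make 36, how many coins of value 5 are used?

1

36 − 3×10→6 − 1×5→1 − 1×1→0
Count of 5: 1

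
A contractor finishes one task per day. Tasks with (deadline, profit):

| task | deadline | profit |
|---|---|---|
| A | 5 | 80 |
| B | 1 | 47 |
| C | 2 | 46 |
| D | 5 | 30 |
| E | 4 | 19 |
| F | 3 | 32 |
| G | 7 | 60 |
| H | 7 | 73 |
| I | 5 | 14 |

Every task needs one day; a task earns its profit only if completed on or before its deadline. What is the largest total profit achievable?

368

By profit: A(d5,80), H(d7,73), G(d7,60), B(d1,47), C(d2,46), F(d3,32), D(d5,30), E(d4,19), I(d5,14)
A→slot 5; H→slot 7; G→slot 6; B→slot 1; C→slot 2; F→slot 3; D→slot 4; E skipped; I skipped.
Profit = 47 + 46 + 32 + 30 + 80 + 60 + 73 = 368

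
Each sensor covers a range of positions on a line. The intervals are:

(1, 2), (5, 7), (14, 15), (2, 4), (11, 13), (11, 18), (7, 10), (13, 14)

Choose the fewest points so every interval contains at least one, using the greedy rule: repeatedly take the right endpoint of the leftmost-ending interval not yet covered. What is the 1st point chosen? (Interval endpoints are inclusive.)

2

By right end: [1,2]  [2,4]  [5,7]  [7,10]  [11,13]  [13,14]  [14,15]  [11,18]
[1,2] uncovered → point at 2; [5,7] uncovered → point at 7; [11,13] uncovered → point at 13; [14,15] uncovered → point at 15.
Points: 2, 7, 13, 15 (4 total).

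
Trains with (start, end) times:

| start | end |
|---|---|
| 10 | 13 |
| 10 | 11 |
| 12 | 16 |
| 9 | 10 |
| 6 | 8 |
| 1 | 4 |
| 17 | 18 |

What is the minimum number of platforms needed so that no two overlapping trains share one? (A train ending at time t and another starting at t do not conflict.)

2

Count concurrent intervals with a sweep; the peak is the room count.
starts: [1, 6, 9, 10, 10, 12, 17]
ends:   [4, 8, 10, 11, 13, 16, 18]
s1→1 e4→0 s6→1 e8→0 s9→1 e10→0 s10→1 s10→2  — peak 2.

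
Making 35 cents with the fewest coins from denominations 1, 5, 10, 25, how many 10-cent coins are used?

1

Use the largest denomination that fits, subtract, and repeat.
35 − 1×25→10 − 1×10→0
Count of 10: 1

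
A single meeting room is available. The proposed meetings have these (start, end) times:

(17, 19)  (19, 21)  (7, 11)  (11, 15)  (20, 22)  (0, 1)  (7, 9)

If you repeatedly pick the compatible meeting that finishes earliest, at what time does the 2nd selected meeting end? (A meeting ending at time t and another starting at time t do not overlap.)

9

Greedy by earliest finish: after sorting by end time, pick each interval compatible with the last pick.
By end time: (0,1), (7,9), (7,11), (11,15), (17,19), (19,21), (20,22).
Pick (0,1); next start ≥ 1 → (7,9); next start ≥ 9 → (11,15); next start ≥ 15 → (17,19); next start ≥ 19 → (19,21).
Selected: (0,1) (7,9) (11,15) (17,19) (19,21)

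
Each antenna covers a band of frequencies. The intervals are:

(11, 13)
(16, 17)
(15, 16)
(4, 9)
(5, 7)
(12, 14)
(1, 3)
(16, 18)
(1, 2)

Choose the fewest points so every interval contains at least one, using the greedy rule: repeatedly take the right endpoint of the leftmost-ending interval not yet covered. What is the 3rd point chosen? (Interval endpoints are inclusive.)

13

Process intervals by earliest right end; each time one isn't hit yet, stab at its right endpoint.
By right end: [1,2]  [1,3]  [5,7]  [4,9]  [11,13]  [12,14]  [15,16]  [16,17]  [16,18]
[1,2] uncovered → point at 2; [5,7] uncovered → point at 7; [11,13] uncovered → point at 13; [15,16] uncovered → point at 16.
Points: 2, 7, 13, 16 (4 total).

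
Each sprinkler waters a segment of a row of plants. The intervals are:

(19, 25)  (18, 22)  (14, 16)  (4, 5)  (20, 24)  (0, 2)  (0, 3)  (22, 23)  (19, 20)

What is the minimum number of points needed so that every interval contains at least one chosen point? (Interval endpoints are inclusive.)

5

Sorted: [0,2] [0,3] [4,5] [14,16] [19,20] [18,22] [22,23] [20,24] [19,25]
{[0,2],[0,3]} hit by 2; {[4,5]} hit by 5; {[14,16]} hit by 16; {[19,20],[18,22]} hit by 20; {[22,23],[20,24],[19,25]} hit by 23.
Points: 2, 5, 16, 20, 23 (5 total).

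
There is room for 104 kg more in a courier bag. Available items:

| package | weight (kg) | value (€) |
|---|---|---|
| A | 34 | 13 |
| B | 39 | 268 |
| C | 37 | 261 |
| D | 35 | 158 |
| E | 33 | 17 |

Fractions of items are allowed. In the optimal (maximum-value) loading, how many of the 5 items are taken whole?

Ratios (sorted): C 7.05, B 6.87, D 4.51, E 0.52, A 0.38
take C (37 @ 261); take B (39 @ 268); take 28/35 of D → 126.40. Capacity used 104/104.
2 item(s) taken whole; one partial (take 28/35 of D).

2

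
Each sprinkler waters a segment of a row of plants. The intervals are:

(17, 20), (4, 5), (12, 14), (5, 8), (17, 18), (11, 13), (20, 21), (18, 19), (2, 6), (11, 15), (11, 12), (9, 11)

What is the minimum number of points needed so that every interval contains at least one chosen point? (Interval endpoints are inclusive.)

5

Sorted: [4,5] [2,6] [5,8] [9,11] [11,12] [11,13] [12,14] [11,15] [17,18] [18,19] [17,20] [20,21]
{[4,5],[2,6],[5,8]} hit by 5; {[9,11],[11,12],[11,13]} hit by 11; {[12,14],[11,15]} hit by 14; {[17,18],[18,19],[17,20]} hit by 18; {[20,21]} hit by 21.
Points: 5, 11, 14, 18, 21 (5 total).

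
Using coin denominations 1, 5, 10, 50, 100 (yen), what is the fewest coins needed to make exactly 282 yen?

8

Greedy: take as many of the largest coin as possible, then repeat with the remainder.
282 = 2×100 + 1×50 + 3×10 + 2×1
Total coins = 2 + 1 + 3 + 2 = 8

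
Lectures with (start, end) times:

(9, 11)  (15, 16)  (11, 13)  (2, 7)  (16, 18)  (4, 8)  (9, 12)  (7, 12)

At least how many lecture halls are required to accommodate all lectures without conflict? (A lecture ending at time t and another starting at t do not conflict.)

3

Count concurrent intervals with a sweep; the peak is the room count.
starts: [2, 4, 7, 9, 9, 11, 15, 16]
ends:   [7, 8, 11, 12, 12, 13, 16, 18]
s2→1 s4→2 e7→1 s7→2 e8→1 s9→2 s9→3  — peak 3.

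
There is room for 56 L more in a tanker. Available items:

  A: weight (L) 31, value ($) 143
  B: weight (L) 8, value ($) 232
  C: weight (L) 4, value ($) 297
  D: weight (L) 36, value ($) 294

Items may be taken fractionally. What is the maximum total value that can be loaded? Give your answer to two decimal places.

859.90

Sort by value per unit weight and fill in that order.
Ratios (sorted): C 74.25, B 29.00, D 8.17, A 4.61
take C (4 @ 297); take B (8 @ 232); take D (36 @ 294); take 8/31 of A → 36.90. Capacity used 56/56.
Total value = 859.90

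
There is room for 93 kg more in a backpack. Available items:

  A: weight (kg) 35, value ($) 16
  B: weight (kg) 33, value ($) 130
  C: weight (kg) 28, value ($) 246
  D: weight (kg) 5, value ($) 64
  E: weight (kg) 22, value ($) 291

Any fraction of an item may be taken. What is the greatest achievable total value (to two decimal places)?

Ratios (sorted): E 13.23, D 12.80, C 8.79, B 3.94, A 0.46
take E (22 @ 291); take D (5 @ 64); take C (28 @ 246); take B (33 @ 130); take 5/35 of A → 2.29. Capacity used 93/93.
Total value = 733.29

733.29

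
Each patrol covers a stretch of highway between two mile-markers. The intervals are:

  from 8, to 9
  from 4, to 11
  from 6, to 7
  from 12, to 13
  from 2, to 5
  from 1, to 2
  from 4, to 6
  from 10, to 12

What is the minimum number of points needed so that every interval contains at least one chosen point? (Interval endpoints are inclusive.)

Sort by right endpoint; whenever an interval is uncovered, place a point at its right end.
By right end: [1,2]  [2,5]  [4,6]  [6,7]  [8,9]  [4,11]  [10,12]  [12,13]
[1,2] uncovered → point at 2; [4,6] uncovered → point at 6; [8,9] uncovered → point at 9; [10,12] uncovered → point at 12.
Points: 2, 6, 9, 12 (4 total).

4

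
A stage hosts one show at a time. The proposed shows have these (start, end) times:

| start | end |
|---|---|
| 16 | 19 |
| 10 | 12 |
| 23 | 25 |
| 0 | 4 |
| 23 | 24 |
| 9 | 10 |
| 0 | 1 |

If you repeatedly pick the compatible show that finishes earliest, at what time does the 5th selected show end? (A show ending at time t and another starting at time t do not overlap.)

By end time: (0,1), (0,4), (9,10), (10,12), (16,19), (23,24), (23,25).
Pick (0,1); next start ≥ 1 → (9,10); next start ≥ 10 → (10,12); next start ≥ 12 → (16,19); next start ≥ 19 → (23,24).
Selected: (0,1) (9,10) (10,12) (16,19) (23,24)

24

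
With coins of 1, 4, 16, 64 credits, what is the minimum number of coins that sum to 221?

8

Greedy: take as many of the largest coin as possible, then repeat with the remainder.
221 − 3×64→29 − 1×16→13 − 3×4→1 − 1×1→0
Total coins = 3 + 1 + 3 + 1 = 8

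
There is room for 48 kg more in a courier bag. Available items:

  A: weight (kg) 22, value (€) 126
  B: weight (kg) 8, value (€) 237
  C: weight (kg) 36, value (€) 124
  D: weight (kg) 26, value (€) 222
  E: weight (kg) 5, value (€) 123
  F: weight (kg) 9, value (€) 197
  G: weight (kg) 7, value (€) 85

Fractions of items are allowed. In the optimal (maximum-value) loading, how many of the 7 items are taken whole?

Order: B (237/8=29.62) > E (123/5=24.60) > F (197/9=21.89) > G (85/7=12.14) > D (222/26=8.54) > A (126/22=5.73) > C (124/36=3.44)
Fill: take B (8 @ 237) → take E (5 @ 123) → take F (9 @ 197) → take G (7 @ 85) → take 19/26 of D → 162.23; 48/48 used.
4 item(s) taken whole; one partial (take 19/26 of D).

4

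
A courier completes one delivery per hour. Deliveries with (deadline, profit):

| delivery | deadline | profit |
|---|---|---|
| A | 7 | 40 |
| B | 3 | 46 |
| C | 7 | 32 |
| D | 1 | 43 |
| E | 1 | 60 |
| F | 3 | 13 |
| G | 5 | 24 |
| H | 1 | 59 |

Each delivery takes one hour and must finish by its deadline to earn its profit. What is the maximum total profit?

215

Profit order: E=60 H=59 B=46 D=43 A=40 C=32 G=24 F=13
Assign: E→slot 1, H skipped, B→slot 3, D skipped, A→slot 7, C→slot 6, G→slot 5, F→slot 2.
Slots: [1:E] [2:F] [3:B] [5:G] [6:C] [7:A]
Profit = 60 + 13 + 46 + 24 + 32 + 40 = 215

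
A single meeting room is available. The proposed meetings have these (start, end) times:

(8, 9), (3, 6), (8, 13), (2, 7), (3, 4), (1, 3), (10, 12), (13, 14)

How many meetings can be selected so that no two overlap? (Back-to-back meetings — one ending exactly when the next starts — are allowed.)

By end time: (1,3), (3,4), (3,6), (2,7), (8,9), (10,12), (8,13), (13,14).
Pick (1,3); next start ≥ 3 → (3,4); next start ≥ 4 → (8,9); next start ≥ 9 → (10,12); next start ≥ 12 → (13,14).
Selected 5 meetings.

5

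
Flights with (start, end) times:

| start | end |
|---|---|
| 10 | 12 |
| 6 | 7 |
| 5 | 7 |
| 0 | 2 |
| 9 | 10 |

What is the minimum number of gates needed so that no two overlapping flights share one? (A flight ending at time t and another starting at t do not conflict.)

The answer is the maximum number of intervals overlapping at any instant.
starts: [0, 5, 6, 9, 10]
ends:   [2, 7, 7, 10, 12]
s0→1 e2→0 s5→1 s6→2  — peak 2.

2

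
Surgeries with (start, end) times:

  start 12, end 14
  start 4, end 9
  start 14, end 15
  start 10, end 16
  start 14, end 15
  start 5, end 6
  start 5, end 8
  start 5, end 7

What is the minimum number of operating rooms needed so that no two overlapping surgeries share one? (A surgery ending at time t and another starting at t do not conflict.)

The answer is the maximum number of intervals overlapping at any instant.
starts: [4, 5, 5, 5, 10, 12, 14, 14]
ends:   [6, 7, 8, 9, 14, 15, 15, 16]
s4→1 s5→2 s5→3 s5→4  — peak 4.

4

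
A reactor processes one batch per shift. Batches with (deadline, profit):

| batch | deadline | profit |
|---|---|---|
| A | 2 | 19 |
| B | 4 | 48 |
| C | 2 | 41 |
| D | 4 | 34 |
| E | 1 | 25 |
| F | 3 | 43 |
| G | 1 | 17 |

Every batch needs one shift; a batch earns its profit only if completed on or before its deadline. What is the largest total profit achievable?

166

Take jobs in profit order; each goes to the latest open slot no later than its deadline.
By profit: B(d4,48), F(d3,43), C(d2,41), D(d4,34), E(d1,25), A(d2,19), G(d1,17)
B→slot 4; F→slot 3; C→slot 2; D→slot 1; E skipped; A skipped; G skipped.
Profit = 34 + 41 + 43 + 48 = 166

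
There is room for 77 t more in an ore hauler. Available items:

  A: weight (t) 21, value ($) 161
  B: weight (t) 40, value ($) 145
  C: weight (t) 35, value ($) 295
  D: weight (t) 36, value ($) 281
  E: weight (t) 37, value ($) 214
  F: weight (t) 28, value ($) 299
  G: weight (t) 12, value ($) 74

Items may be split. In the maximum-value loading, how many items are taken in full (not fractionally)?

2

Greedy by value/weight ratio, highest first.
Ratios (sorted): F 10.68, C 8.43, D 7.81, A 7.67, G 6.17, E 5.78, B 3.62
take F (28 @ 299); take C (35 @ 295); take 14/36 of D → 109.28. Capacity used 77/77.
2 item(s) taken whole; one partial (take 14/36 of D).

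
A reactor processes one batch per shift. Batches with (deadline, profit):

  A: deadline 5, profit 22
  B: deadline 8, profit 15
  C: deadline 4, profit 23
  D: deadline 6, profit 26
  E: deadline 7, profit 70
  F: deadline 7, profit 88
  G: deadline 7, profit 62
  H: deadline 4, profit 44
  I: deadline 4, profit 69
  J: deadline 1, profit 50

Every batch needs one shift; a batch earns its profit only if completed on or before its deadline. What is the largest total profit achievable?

424

By profit: F(d7,88), E(d7,70), I(d4,69), G(d7,62), J(d1,50), H(d4,44), D(d6,26), C(d4,23), A(d5,22), B(d8,15)
F→slot 7; E→slot 6; I→slot 4; G→slot 5; J→slot 1; H→slot 3; D→slot 2; C skipped; A skipped; B→slot 8.
Profit = 50 + 26 + 44 + 69 + 62 + 70 + 88 + 15 = 424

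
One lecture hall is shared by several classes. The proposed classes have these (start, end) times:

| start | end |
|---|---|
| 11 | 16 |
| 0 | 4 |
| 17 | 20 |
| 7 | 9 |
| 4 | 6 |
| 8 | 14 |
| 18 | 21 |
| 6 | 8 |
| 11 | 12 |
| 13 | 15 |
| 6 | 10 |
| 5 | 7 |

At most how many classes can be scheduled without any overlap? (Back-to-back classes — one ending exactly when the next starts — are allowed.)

Greedy by earliest finish: after sorting by end time, pick each interval compatible with the last pick.
By end time: (0,4), (4,6), (5,7), (6,8), (7,9), (6,10), (11,12), (8,14), (13,15), (11,16), (17,20), (18,21).
Pick (0,4); next start ≥ 4 → (4,6); next start ≥ 6 → (6,8); next start ≥ 8 → (11,12); next start ≥ 12 → (13,15); next start ≥ 15 → (17,20).
Selected 6 classes.

6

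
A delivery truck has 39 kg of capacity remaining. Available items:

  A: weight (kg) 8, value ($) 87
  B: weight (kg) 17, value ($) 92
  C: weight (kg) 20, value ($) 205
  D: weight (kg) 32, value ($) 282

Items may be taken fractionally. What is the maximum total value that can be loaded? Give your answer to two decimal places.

388.94

Ratios (sorted): A 10.88, C 10.25, D 8.81, B 5.41
take A (8 @ 87); take C (20 @ 205); take 11/32 of D → 96.94. Capacity used 39/39.
Total value = 388.94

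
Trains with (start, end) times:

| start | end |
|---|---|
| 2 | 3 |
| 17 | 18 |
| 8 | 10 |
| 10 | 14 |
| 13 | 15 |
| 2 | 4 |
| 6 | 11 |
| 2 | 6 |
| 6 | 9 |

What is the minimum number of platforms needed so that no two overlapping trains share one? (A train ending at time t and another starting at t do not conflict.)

3

Events (time:±→running): 2:+→1 2:+→2 2:+→3 … peak 3.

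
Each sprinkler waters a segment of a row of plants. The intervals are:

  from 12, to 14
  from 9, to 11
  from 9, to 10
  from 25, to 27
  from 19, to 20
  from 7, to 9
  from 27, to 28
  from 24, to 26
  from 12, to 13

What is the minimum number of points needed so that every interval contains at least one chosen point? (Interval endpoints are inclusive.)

By right end: [7,9]  [9,10]  [9,11]  [12,13]  [12,14]  [19,20]  [24,26]  [25,27]  [27,28]
[7,9] uncovered → point at 9; [12,13] uncovered → point at 13; [19,20] uncovered → point at 20; [24,26] uncovered → point at 26; [27,28] uncovered → point at 28.
Points: 9, 13, 20, 26, 28 (5 total).

5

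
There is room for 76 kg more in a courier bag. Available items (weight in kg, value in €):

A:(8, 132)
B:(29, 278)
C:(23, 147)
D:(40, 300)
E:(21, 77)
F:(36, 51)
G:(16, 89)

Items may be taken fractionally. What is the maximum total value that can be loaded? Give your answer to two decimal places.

702.50

Greedy by value/weight ratio, highest first.
Order: A (132/8=16.50) > B (278/29=9.59) > D (300/40=7.50) > C (147/23=6.39) > G (89/16=5.56) > E (77/21=3.67) > F (51/36=1.42)
Fill: take A (8 @ 132) → take B (29 @ 278) → take 39/40 of D → 292.50; 76/76 used.
Total value = 702.50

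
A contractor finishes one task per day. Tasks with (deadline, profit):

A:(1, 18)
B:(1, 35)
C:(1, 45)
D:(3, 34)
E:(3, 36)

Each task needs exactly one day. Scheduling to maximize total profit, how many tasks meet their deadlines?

3

Sort by profit descending; place each in the latest free slot ≤ its deadline.
By profit: C(d1,45), E(d3,36), B(d1,35), D(d3,34), A(d1,18)
C→slot 1; E→slot 3; B skipped; D→slot 2; A skipped.
3 of 5 scheduled.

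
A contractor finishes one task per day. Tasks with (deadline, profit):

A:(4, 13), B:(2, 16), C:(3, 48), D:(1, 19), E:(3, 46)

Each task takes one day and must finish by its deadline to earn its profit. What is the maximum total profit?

Take jobs in profit order; each goes to the latest open slot no later than its deadline.
By profit: C(d3,48), E(d3,46), D(d1,19), B(d2,16), A(d4,13)
C→slot 3; E→slot 2; D→slot 1; B skipped; A→slot 4.
Profit = 19 + 46 + 48 + 13 = 126

126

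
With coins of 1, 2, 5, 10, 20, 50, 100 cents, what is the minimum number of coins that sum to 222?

4

222 = 2×100 + 1×20 + 1×2
Total coins = 2 + 1 + 1 = 4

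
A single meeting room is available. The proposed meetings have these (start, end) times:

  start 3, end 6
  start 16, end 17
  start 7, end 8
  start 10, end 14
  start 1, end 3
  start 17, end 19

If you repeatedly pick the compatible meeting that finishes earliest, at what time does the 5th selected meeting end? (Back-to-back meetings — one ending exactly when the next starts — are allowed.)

Greedy by earliest finish: after sorting by end time, pick each interval compatible with the last pick.
By end time: (1,3), (3,6), (7,8), (10,14), (16,17), (17,19).
Pick (1,3); next start ≥ 3 → (3,6); next start ≥ 6 → (7,8); next start ≥ 8 → (10,14); next start ≥ 14 → (16,17); next start ≥ 17 → (17,19).
Selected: (1,3) (3,6) (7,8) (10,14) (16,17) (17,19)

17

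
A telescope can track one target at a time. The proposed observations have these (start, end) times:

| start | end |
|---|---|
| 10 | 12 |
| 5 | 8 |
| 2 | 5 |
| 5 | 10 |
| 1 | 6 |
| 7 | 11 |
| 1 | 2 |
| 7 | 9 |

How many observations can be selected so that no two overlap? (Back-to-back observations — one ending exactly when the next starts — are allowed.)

4

Sorted by end: (1,2)  (2,5)  (1,6)  (5,8)  (7,9)  (5,10)  (7,11)  (10,12)
take (1,2); take (2,5); skip (1,6); take (5,8); skip (5,10); take (10,12).
Selected 4 observations.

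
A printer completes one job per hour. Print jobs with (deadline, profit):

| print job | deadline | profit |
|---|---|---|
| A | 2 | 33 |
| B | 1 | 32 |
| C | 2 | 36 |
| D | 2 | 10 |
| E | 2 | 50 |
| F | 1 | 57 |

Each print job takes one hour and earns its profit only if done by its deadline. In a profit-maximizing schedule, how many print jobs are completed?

Take jobs in profit order; each goes to the latest open slot no later than its deadline.
By profit: F(d1,57), E(d2,50), C(d2,36), A(d2,33), B(d1,32), D(d2,10)
F→slot 1; E→slot 2; C skipped; A skipped; B skipped; D skipped.
2 of 6 scheduled.

2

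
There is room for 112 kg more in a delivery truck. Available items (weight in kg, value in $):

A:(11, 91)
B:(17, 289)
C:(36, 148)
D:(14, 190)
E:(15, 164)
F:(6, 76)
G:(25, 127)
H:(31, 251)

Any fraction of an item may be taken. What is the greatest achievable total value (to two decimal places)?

1152.44

Greedy by value/weight ratio, highest first.
Order: B (289/17=17.00) > D (190/14=13.57) > F (76/6=12.67) > E (164/15=10.93) > A (91/11=8.27) > H (251/31=8.10) > G (127/25=5.08) > C (148/36=4.11)
Fill: take B (17 @ 289) → take D (14 @ 190) → take F (6 @ 76) → take E (15 @ 164) → take A (11 @ 91) → take H (31 @ 251) → take 18/25 of G → 91.44; 112/112 used.
Total value = 1152.44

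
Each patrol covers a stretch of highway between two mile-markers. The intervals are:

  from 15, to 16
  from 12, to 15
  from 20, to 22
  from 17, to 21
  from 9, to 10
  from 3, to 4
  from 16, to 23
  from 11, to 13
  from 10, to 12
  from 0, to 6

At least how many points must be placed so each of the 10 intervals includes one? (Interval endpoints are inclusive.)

Process intervals by earliest right end; each time one isn't hit yet, stab at its right endpoint.
By right end: [3,4]  [0,6]  [9,10]  [10,12]  [11,13]  [12,15]  [15,16]  [17,21]  [20,22]  [16,23]
[3,4] uncovered → point at 4; [9,10] uncovered → point at 10; [11,13] uncovered → point at 13; [15,16] uncovered → point at 16; [17,21] uncovered → point at 21.
Points: 4, 10, 13, 16, 21 (5 total).

5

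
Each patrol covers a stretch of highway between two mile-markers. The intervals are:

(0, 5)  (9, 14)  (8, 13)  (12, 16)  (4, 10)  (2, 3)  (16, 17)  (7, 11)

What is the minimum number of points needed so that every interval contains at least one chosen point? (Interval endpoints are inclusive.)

3

Sort by right endpoint; whenever an interval is uncovered, place a point at its right end.
By right end: [2,3]  [0,5]  [4,10]  [7,11]  [8,13]  [9,14]  [12,16]  [16,17]
[2,3] uncovered → point at 3; [4,10] uncovered → point at 10; [12,16] uncovered → point at 16.
Points: 3, 10, 16 (3 total).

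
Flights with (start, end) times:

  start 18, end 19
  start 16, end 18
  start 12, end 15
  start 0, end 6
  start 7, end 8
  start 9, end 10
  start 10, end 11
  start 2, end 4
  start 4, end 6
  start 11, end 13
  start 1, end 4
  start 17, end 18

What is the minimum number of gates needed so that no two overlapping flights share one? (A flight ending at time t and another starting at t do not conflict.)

3

Events (time:±→running): 0:+→1 1:+→2 2:+→3 … peak 3.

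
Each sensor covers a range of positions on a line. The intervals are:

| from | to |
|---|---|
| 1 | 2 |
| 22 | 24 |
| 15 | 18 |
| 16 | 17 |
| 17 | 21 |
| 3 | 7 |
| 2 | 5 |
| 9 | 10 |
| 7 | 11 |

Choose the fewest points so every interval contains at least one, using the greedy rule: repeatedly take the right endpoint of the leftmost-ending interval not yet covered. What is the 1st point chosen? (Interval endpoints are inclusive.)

2

Process intervals by earliest right end; each time one isn't hit yet, stab at its right endpoint.
By right end: [1,2]  [2,5]  [3,7]  [9,10]  [7,11]  [16,17]  [15,18]  [17,21]  [22,24]
[1,2] uncovered → point at 2; [3,7] uncovered → point at 7; [9,10] uncovered → point at 10; [16,17] uncovered → point at 17; [22,24] uncovered → point at 24.
Points: 2, 7, 10, 17, 24 (5 total).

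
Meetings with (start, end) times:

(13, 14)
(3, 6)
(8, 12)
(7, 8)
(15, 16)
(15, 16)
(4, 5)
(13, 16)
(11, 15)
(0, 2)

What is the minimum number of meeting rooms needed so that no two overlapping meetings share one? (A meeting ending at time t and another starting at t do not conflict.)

3

Count concurrent intervals with a sweep; the peak is the room count.
Events (time:±→running): 0:+→1 2:-→0 3:+→1 4:+→2 5:-→1 6:-→0 7:+→1 8:-→0 8:+→1 11:+→2 12:-→1 13:+→2 13:+→3 … peak 3.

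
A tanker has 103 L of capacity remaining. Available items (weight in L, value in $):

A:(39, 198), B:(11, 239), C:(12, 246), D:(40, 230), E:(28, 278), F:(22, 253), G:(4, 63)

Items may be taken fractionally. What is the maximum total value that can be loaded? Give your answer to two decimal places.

1228.50

Sort by value per unit weight and fill in that order.
Ratios (sorted): B 21.73, C 20.50, G 15.75, F 11.50, E 9.93, D 5.75, A 5.08
take B (11 @ 239); take C (12 @ 246); take G (4 @ 63); take F (22 @ 253); take E (28 @ 278); take 26/40 of D → 149.50. Capacity used 103/103.
Total value = 1228.50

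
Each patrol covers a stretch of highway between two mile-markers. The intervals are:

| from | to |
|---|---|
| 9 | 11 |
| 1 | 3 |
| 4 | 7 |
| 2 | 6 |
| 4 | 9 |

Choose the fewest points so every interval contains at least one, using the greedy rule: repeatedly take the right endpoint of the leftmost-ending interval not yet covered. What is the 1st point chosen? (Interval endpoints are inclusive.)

3

Sort by right endpoint; whenever an interval is uncovered, place a point at its right end.
By right end: [1,3]  [2,6]  [4,7]  [4,9]  [9,11]
[1,3] uncovered → point at 3; [4,7] uncovered → point at 7; [9,11] uncovered → point at 11.
Points: 3, 7, 11 (3 total).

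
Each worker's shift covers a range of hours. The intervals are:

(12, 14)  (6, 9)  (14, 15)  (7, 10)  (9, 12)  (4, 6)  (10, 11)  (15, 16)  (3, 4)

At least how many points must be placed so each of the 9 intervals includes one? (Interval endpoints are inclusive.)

Sort by right endpoint; whenever an interval is uncovered, place a point at its right end.
Sorted: [3,4] [4,6] [6,9] [7,10] [10,11] [9,12] [12,14] [14,15] [15,16]
{[3,4],[4,6]} hit by 4; {[6,9],[7,10]} hit by 9; {[10,11],[9,12]} hit by 11; {[12,14],[14,15]} hit by 14; {[15,16]} hit by 16.
Points: 4, 9, 11, 14, 16 (5 total).

5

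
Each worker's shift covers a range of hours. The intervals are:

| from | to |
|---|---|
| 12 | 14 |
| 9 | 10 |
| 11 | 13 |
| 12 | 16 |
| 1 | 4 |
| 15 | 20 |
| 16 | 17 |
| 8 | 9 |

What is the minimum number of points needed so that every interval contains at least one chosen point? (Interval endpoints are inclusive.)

Sort by right endpoint; whenever an interval is uncovered, place a point at its right end.
Sorted: [1,4] [8,9] [9,10] [11,13] [12,14] [12,16] [16,17] [15,20]
{[1,4]} hit by 4; {[8,9],[9,10]} hit by 9; {[11,13],[12,14],[12,16]} hit by 13; {[16,17],[15,20]} hit by 17.
Points: 4, 9, 13, 17 (4 total).

4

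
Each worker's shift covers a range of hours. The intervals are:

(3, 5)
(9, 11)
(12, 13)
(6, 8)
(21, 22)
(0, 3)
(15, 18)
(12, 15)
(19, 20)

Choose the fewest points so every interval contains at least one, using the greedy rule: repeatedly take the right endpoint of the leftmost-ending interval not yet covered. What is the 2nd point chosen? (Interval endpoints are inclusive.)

Sort by right endpoint; whenever an interval is uncovered, place a point at its right end.
By right end: [0,3]  [3,5]  [6,8]  [9,11]  [12,13]  [12,15]  [15,18]  [19,20]  [21,22]
[0,3] uncovered → point at 3; [6,8] uncovered → point at 8; [9,11] uncovered → point at 11; [12,13] uncovered → point at 13; [15,18] uncovered → point at 18; [19,20] uncovered → point at 20; [21,22] uncovered → point at 22.
Points: 3, 8, 11, 13, 18, 20, 22 (7 total).

8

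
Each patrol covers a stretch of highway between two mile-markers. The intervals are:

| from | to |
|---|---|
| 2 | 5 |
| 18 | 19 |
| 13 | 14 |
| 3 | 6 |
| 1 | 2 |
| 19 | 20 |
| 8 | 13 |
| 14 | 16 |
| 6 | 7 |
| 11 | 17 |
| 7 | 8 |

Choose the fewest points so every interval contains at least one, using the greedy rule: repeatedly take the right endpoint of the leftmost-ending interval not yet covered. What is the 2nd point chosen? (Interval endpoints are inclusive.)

By right end: [1,2]  [2,5]  [3,6]  [6,7]  [7,8]  [8,13]  [13,14]  [14,16]  [11,17]  [18,19]  [19,20]
[1,2] uncovered → point at 2; [3,6] uncovered → point at 6; [7,8] uncovered → point at 8; [13,14] uncovered → point at 14; [18,19] uncovered → point at 19.
Points: 2, 6, 8, 14, 19 (5 total).

6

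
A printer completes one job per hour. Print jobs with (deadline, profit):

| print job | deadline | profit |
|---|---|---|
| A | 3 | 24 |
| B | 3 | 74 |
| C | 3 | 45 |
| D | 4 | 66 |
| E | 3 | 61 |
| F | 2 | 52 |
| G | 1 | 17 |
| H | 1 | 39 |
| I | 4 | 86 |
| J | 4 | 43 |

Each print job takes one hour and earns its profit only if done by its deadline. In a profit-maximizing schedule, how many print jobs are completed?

4

Sort by profit descending; place each in the latest free slot ≤ its deadline.
By profit: I(d4,86), B(d3,74), D(d4,66), E(d3,61), F(d2,52), C(d3,45), J(d4,43), H(d1,39), A(d3,24), G(d1,17)
I→slot 4; B→slot 3; D→slot 2; E→slot 1; F skipped; C skipped; J skipped; H skipped; A skipped; G skipped.
4 of 10 scheduled.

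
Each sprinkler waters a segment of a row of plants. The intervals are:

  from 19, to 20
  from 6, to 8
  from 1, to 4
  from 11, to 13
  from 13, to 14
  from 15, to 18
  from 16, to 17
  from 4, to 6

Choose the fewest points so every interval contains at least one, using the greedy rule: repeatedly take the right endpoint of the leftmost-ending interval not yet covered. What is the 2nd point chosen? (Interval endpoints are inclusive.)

8

Sort by right endpoint; whenever an interval is uncovered, place a point at its right end.
By right end: [1,4]  [4,6]  [6,8]  [11,13]  [13,14]  [16,17]  [15,18]  [19,20]
[1,4] uncovered → point at 4; [6,8] uncovered → point at 8; [11,13] uncovered → point at 13; [16,17] uncovered → point at 17; [19,20] uncovered → point at 20.
Points: 4, 8, 13, 17, 20 (5 total).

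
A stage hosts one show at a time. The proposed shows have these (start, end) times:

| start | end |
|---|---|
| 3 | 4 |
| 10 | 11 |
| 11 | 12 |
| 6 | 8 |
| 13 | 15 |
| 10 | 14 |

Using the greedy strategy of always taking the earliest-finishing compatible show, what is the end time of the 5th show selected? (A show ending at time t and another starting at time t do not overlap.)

Sort by end time and greedily take each interval whose start is ≥ the last chosen end.
By end time: (3,4), (6,8), (10,11), (11,12), (10,14), (13,15).
Pick (3,4); next start ≥ 4 → (6,8); next start ≥ 8 → (10,11); next start ≥ 11 → (11,12); next start ≥ 12 → (13,15).
Selected: (3,4) (6,8) (10,11) (11,12) (13,15)

15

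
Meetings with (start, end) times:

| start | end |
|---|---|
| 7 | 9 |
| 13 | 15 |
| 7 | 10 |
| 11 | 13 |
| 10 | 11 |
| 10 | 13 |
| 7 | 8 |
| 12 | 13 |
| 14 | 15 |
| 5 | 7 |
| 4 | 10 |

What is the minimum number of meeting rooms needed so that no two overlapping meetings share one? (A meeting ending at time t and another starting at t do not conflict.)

4

The answer is the maximum number of intervals overlapping at any instant.
Events (time:±→running): 4:+→1 5:+→2 7:-→1 7:+→2 7:+→3 7:+→4 … peak 4.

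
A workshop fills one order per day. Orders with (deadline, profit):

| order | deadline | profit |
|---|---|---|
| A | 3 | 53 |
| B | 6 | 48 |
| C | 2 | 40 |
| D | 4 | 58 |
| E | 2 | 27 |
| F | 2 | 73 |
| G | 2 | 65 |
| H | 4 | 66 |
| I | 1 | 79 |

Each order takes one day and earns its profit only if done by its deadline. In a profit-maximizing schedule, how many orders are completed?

Sort by profit descending; place each in the latest free slot ≤ its deadline.
By profit: I(d1,79), F(d2,73), H(d4,66), G(d2,65), D(d4,58), A(d3,53), B(d6,48), C(d2,40), E(d2,27)
I→slot 1; F→slot 2; H→slot 4; G skipped; D→slot 3; A skipped; B→slot 6; C skipped; E skipped.
5 of 9 scheduled.

5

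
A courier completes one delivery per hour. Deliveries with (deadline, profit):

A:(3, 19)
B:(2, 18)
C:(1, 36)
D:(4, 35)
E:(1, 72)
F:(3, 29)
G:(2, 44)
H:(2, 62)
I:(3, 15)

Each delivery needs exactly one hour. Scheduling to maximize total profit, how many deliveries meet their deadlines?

By profit: E(d1,72), H(d2,62), G(d2,44), C(d1,36), D(d4,35), F(d3,29), A(d3,19), B(d2,18), I(d3,15)
E→slot 1; H→slot 2; G skipped; C skipped; D→slot 4; F→slot 3; A skipped; B skipped; I skipped.
4 of 9 scheduled.

4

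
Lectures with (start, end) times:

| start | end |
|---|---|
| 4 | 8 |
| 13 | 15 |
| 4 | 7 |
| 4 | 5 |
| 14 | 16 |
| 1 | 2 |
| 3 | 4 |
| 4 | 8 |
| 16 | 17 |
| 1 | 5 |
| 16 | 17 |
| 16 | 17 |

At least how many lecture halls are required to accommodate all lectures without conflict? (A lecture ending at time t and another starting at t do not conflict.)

starts: [1, 1, 3, 4, 4, 4, 4, 13, 14, 16, 16, 16]
ends:   [2, 4, 5, 5, 7, 8, 8, 15, 16, 17, 17, 17]
s1→1 s1→2 e2→1 s3→2 e4→1 s4→2 s4→3 s4→4 s4→5  — peak 5.

5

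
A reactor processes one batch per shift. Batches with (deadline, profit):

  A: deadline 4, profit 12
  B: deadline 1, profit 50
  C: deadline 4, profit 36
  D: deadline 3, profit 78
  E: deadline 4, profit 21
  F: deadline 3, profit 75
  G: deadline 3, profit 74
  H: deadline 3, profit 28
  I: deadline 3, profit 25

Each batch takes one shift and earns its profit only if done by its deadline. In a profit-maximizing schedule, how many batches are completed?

By profit: D(d3,78), F(d3,75), G(d3,74), B(d1,50), C(d4,36), H(d3,28), I(d3,25), E(d4,21), A(d4,12)
D→slot 3; F→slot 2; G→slot 1; B skipped; C→slot 4; H skipped; I skipped; E skipped; A skipped.
4 of 9 scheduled.

4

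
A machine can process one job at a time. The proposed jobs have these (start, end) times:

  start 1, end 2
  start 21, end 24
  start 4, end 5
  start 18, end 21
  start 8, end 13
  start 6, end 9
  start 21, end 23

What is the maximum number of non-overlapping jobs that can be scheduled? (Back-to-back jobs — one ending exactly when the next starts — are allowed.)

5

Order by finish time; keep every interval that doesn't clash with the previous kept one.
By end time: (1,2), (4,5), (6,9), (8,13), (18,21), (21,23), (21,24).
Pick (1,2); next start ≥ 2 → (4,5); next start ≥ 5 → (6,9); next start ≥ 9 → (18,21); next start ≥ 21 → (21,23).
Selected 5 jobs.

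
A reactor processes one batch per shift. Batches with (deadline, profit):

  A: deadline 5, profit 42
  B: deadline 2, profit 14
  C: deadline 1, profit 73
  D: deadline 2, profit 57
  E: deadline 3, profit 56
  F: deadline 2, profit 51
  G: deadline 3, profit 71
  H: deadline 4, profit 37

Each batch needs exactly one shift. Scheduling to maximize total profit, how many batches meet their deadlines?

Take jobs in profit order; each goes to the latest open slot no later than its deadline.
Profit order: C=73 G=71 D=57 E=56 F=51 A=42 H=37 B=14
Assign: C→slot 1, G→slot 3, D→slot 2, E skipped, F skipped, A→slot 5, H→slot 4, B skipped.
Slots: [1:C] [2:D] [3:G] [4:H] [5:A]
5 of 8 scheduled.

5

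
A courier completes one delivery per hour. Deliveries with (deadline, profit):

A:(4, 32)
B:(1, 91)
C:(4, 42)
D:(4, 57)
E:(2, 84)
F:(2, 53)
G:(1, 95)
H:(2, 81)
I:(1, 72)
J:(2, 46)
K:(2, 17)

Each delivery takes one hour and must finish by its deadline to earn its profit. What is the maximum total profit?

278

Profit order: G=95 B=91 E=84 H=81 I=72 D=57 F=53 J=46 C=42 A=32 K=17
Assign: G→slot 1, B skipped, E→slot 2, H skipped, I skipped, D→slot 4, F skipped, J skipped, C→slot 3, A skipped, K skipped.
Slots: [1:G] [2:E] [3:C] [4:D]
Profit = 95 + 84 + 42 + 57 = 278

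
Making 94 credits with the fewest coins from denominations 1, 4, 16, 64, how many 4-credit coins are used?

94 − 1×64→30 − 1×16→14 − 3×4→2 − 2×1→0
Count of 4: 3

3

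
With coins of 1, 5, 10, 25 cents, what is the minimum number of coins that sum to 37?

Use the largest denomination that fits, subtract, and repeat.
37 = 1×25 + 1×10 + 2×1
Total coins = 1 + 1 + 2 = 4

4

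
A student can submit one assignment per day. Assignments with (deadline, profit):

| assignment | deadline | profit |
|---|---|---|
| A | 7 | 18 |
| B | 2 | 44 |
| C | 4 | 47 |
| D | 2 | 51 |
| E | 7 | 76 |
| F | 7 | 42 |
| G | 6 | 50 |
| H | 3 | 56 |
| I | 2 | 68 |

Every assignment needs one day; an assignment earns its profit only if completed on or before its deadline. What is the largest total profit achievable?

Take jobs in profit order; each goes to the latest open slot no later than its deadline.
By profit: E(d7,76), I(d2,68), H(d3,56), D(d2,51), G(d6,50), C(d4,47), B(d2,44), F(d7,42), A(d7,18)
E→slot 7; I→slot 2; H→slot 3; D→slot 1; G→slot 6; C→slot 4; B skipped; F→slot 5; A skipped.
Profit = 51 + 68 + 56 + 47 + 42 + 50 + 76 = 390

390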